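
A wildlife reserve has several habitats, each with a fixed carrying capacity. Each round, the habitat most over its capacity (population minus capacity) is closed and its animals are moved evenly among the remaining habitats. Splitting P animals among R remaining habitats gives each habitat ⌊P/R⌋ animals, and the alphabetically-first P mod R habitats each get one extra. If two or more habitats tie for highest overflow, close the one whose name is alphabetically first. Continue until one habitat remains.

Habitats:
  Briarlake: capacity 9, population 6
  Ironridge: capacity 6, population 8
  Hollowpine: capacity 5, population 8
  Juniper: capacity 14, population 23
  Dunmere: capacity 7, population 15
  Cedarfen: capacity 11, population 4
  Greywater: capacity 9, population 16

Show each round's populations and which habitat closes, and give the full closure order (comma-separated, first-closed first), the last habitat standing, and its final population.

Round 1: Briarlake=6 Cedarfen=4 Dunmere=15 Greywater=16 Hollowpine=8 Ironridge=8 Juniper=23 → close Juniper (overflow 9)
  23÷6 = 3 each, +1 to first 5
Round 2: Briarlake=10 Cedarfen=8 Dunmere=19 Greywater=20 Hollowpine=12 Ironridge=11 → close Dunmere (overflow 12)
  19÷5 = 3 each, +1 to first 4
Round 3: Briarlake=14 Cedarfen=12 Greywater=24 Hollowpine=16 Ironridge=14 → close Greywater (overflow 15)
  24÷4 = 6 each, +1 to first 0
Round 4: Briarlake=20 Cedarfen=18 Hollowpine=22 Ironridge=20 → close Hollowpine (overflow 17)
  22÷3 = 7 each, +1 to first 1
Round 5: Briarlake=28 Cedarfen=25 Ironridge=27 → close Ironridge (overflow 21)
  27÷2 = 13 each, +1 to first 1
Round 6: Briarlake=42 Cedarfen=38 → close Briarlake (overflow 33)
  42÷1 = 42 each, +1 to first 0

Closure order: Juniper, Dunmere, Greywater, Hollowpine, Ironridge, Briarlake
Last habitat: Cedarfen with 80 animals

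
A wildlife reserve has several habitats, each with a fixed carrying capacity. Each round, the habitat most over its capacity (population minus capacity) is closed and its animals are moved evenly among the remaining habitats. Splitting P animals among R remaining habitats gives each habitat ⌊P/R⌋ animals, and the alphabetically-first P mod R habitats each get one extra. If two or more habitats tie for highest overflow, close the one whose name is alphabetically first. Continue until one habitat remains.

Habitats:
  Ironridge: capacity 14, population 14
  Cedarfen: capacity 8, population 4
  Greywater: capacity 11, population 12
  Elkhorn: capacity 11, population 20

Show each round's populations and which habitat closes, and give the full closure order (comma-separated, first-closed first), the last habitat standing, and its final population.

Round 1: Cedarfen=4 Elkhorn=20 Greywater=12 Ironridge=14 → close Elkhorn (overflow 9)
  20÷3 = 6 each, +1 to first 2
Round 2: Cedarfen=11 Greywater=19 Ironridge=20 → close Greywater (overflow 8)
  19÷2 = 9 each, +1 to first 1
Round 3: Cedarfen=21 Ironridge=29 → close Ironridge (overflow 15)
  29÷1 = 29 each, +1 to first 0

Closure order: Elkhorn, Greywater, Ironridge
Last habitat: Cedarfen with 50 animals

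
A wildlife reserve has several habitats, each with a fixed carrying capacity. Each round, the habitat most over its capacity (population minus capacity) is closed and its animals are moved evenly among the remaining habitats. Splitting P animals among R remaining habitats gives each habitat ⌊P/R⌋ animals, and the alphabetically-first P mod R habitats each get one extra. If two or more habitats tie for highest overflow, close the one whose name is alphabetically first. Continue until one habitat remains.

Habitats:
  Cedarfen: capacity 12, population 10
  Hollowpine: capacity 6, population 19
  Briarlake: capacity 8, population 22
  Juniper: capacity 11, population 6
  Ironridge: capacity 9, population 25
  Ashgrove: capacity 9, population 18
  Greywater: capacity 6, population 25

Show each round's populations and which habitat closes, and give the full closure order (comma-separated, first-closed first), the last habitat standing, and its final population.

Round 1: Ashgrove=18 Briarlake=22 Cedarfen=10 Greywater=25 Hollowpine=19 Ironridge=25 Juniper=6 → close Greywater (overflow 19)
  25÷6 = 4 each, +1 to first 1
Round 2: Ashgrove=23 Briarlake=26 Cedarfen=14 Hollowpine=23 Ironridge=29 Juniper=10 → close Ironridge (overflow 20)
  29÷5 = 5 each, +1 to first 4
Round 3: Ashgrove=29 Briarlake=32 Cedarfen=20 Hollowpine=29 Juniper=15 → close Briarlake (overflow 24)
  32÷4 = 8 each, +1 to first 0
Round 4: Ashgrove=37 Cedarfen=28 Hollowpine=37 Juniper=23 → close Hollowpine (overflow 31)
  37÷3 = 12 each, +1 to first 1
Round 5: Ashgrove=50 Cedarfen=40 Juniper=35 → close Ashgrove (overflow 41)
  50÷2 = 25 each, +1 to first 0
Round 6: Cedarfen=65 Juniper=60 → close Cedarfen (overflow 53)
  65÷1 = 65 each, +1 to first 0

Closure order: Greywater, Ironridge, Briarlake, Hollowpine, Ashgrove, Cedarfen
Last habitat: Juniper with 125 animals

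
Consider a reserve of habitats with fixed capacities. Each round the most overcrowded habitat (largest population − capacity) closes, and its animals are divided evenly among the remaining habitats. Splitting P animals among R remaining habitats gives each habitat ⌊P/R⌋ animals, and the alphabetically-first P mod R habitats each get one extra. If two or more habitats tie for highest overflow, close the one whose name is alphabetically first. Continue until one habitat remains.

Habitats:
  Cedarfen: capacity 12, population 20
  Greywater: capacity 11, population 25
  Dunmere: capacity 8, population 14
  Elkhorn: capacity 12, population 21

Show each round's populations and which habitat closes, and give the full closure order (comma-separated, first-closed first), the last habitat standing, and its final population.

Closure order: Greywater, Cedarfen, Elkhorn
Last habitat: Dunmere with 80 animals

Round 1: Cedarfen=20 Dunmere=14 Elkhorn=21 Greywater=25 → close Greywater (overflow 14)
  25÷3 = 8 each, +1 to first 1
Round 2: Cedarfen=29 Dunmere=22 Elkhorn=29 → close Cedarfen (overflow 17)
  29÷2 = 14 each, +1 to first 1
Round 3: Dunmere=37 Elkhorn=43 → close Elkhorn (overflow 31)
  43÷1 = 43 each, +1 to first 0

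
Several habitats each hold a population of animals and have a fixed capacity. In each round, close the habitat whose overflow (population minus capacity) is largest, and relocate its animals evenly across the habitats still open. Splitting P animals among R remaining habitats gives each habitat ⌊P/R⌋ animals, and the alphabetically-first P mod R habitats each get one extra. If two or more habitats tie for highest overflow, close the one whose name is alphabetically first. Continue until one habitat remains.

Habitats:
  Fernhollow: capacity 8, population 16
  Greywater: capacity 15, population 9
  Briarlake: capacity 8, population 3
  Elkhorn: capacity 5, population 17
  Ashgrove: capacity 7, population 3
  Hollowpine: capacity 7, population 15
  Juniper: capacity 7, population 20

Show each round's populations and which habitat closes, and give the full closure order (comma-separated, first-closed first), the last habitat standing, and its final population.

Round 1: Ashgrove=3 Briarlake=3 Elkhorn=17 Fernhollow=16 Greywater=9 Hollowpine=15 Juniper=20 → close Juniper (overflow 13)
  20÷6 = 3 each, +1 to first 2
Round 2: Ashgrove=7 Briarlake=7 Elkhorn=20 Fernhollow=19 Greywater=12 Hollowpine=18 → close Elkhorn (overflow 15)
  20÷5 = 4 each, +1 to first 0
Round 3: Ashgrove=11 Briarlake=11 Fernhollow=23 Greywater=16 Hollowpine=22 → close Fernhollow (overflow 15)
  23÷4 = 5 each, +1 to first 3
Round 4: Ashgrove=17 Briarlake=17 Greywater=22 Hollowpine=27 → close Hollowpine (overflow 20)
  27÷3 = 9 each, +1 to first 0
Round 5: Ashgrove=26 Briarlake=26 Greywater=31 → close Ashgrove (overflow 19)
  26÷2 = 13 each, +1 to first 0
Round 6: Briarlake=39 Greywater=44 → close Briarlake (overflow 31)
  39÷1 = 39 each, +1 to first 0

Closure order: Juniper, Elkhorn, Fernhollow, Hollowpine, Ashgrove, Briarlake
Last habitat: Greywater with 83 animals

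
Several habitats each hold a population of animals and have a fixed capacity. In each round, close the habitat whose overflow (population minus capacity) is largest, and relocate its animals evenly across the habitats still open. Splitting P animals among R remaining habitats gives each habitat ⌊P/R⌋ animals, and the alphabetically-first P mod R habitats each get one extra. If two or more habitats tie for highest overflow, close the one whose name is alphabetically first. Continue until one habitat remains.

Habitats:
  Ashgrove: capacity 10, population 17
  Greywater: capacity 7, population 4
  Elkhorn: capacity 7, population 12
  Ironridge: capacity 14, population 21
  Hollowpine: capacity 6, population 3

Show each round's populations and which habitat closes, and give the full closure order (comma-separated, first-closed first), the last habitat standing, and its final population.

Round 1: Ashgrove=17 Elkhorn=12 Greywater=4 Hollowpine=3 Ironridge=21 → close Ashgrove (overflow 7)
  17÷4 = 4 each, +1 to first 1
Round 2: Elkhorn=17 Greywater=8 Hollowpine=7 Ironridge=25 → close Ironridge (overflow 11)
  25÷3 = 8 each, +1 to first 1
Round 3: Elkhorn=26 Greywater=16 Hollowpine=15 → close Elkhorn (overflow 19)
  26÷2 = 13 each, +1 to first 0
Round 4: Greywater=29 Hollowpine=28 → close Greywater (overflow 22)
  29÷1 = 29 each, +1 to first 0

Closure order: Ashgrove, Ironridge, Elkhorn, Greywater
Last habitat: Hollowpine with 57 animals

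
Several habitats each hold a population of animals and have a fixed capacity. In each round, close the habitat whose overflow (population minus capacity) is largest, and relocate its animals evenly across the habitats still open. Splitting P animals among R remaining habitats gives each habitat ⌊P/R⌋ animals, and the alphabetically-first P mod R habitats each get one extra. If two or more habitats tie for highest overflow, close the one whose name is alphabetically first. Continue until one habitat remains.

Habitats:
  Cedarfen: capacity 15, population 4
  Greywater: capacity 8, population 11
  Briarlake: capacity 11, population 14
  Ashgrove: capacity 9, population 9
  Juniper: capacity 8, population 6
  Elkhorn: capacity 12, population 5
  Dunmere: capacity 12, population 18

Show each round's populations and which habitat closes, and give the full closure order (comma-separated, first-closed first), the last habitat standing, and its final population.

Closure order: Dunmere, Briarlake, Greywater, Ashgrove, Juniper, Elkhorn
Last habitat: Cedarfen with 67 animals

Round 1: Ashgrove=9 Briarlake=14 Cedarfen=4 Dunmere=18 Elkhorn=5 Greywater=11 Juniper=6 → close Dunmere (overflow 6)
  18÷6 = 3 each, +1 to first 0
Round 2: Ashgrove=12 Briarlake=17 Cedarfen=7 Elkhorn=8 Greywater=14 Juniper=9 → close Briarlake (overflow 6)
  17÷5 = 3 each, +1 to first 2
Round 3: Ashgrove=16 Cedarfen=11 Elkhorn=11 Greywater=17 Juniper=12 → close Greywater (overflow 9)
  17÷4 = 4 each, +1 to first 1
Round 4: Ashgrove=21 Cedarfen=15 Elkhorn=15 Juniper=16 → close Ashgrove (overflow 12)
  21÷3 = 7 each, +1 to first 0
Round 5: Cedarfen=22 Elkhorn=22 Juniper=23 → close Juniper (overflow 15)
  23÷2 = 11 each, +1 to first 1
Round 6: Cedarfen=34 Elkhorn=33 → close Elkhorn (overflow 21)
  33÷1 = 33 each, +1 to first 0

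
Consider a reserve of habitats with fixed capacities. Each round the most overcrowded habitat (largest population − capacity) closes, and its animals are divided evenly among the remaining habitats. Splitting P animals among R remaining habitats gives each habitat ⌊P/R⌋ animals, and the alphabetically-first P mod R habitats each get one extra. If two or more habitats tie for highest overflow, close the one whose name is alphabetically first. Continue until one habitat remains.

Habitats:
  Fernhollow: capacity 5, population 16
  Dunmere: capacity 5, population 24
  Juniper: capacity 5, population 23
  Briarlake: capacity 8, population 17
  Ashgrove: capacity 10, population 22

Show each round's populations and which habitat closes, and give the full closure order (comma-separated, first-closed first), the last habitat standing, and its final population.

Round 1: Ashgrove=22 Briarlake=17 Dunmere=24 Fernhollow=16 Juniper=23 → close Dunmere (overflow 19)
  24÷4 = 6 each, +1 to first 0
Round 2: Ashgrove=28 Briarlake=23 Fernhollow=22 Juniper=29 → close Juniper (overflow 24)
  29÷3 = 9 each, +1 to first 2
Round 3: Ashgrove=38 Briarlake=33 Fernhollow=31 → close Ashgrove (overflow 28)
  38÷2 = 19 each, +1 to first 0
Round 4: Briarlake=52 Fernhollow=50 → close Fernhollow (overflow 45)
  50÷1 = 50 each, +1 to first 0

Closure order: Dunmere, Juniper, Ashgrove, Fernhollow
Last habitat: Briarlake with 102 animals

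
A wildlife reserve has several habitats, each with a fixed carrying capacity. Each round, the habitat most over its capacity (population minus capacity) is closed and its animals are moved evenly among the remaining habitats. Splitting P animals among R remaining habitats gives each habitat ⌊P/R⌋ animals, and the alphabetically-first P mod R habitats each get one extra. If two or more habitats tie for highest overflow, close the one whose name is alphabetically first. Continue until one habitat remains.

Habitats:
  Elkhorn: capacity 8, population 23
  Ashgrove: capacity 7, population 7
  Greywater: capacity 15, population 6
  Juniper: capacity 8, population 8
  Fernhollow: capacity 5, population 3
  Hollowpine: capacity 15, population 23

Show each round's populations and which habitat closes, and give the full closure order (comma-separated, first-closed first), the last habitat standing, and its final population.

Round 1: Ashgrove=7 Elkhorn=23 Fernhollow=3 Greywater=6 Hollowpine=23 Juniper=8 → close Elkhorn (overflow 15)
  23÷5 = 4 each, +1 to first 3
Round 2: Ashgrove=12 Fernhollow=8 Greywater=11 Hollowpine=27 Juniper=12 → close Hollowpine (overflow 12)
  27÷4 = 6 each, +1 to first 3
Round 3: Ashgrove=19 Fernhollow=15 Greywater=18 Juniper=18 → close Ashgrove (overflow 12)
  19÷3 = 6 each, +1 to first 1
Round 4: Fernhollow=22 Greywater=24 Juniper=24 → close Fernhollow (overflow 17)
  22÷2 = 11 each, +1 to first 0
Round 5: Greywater=35 Juniper=35 → close Juniper (overflow 27)
  35÷1 = 35 each, +1 to first 0

Closure order: Elkhorn, Hollowpine, Ashgrove, Fernhollow, Juniper
Last habitat: Greywater with 70 animals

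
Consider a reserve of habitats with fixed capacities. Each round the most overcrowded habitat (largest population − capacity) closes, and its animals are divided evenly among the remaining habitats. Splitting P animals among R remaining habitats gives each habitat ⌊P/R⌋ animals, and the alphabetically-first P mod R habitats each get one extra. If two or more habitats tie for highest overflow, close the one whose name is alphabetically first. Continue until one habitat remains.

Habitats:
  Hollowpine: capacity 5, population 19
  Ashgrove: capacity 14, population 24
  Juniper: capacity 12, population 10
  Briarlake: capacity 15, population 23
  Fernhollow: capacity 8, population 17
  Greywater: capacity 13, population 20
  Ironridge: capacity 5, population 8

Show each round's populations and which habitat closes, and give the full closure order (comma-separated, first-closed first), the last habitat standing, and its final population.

Closure order: Hollowpine, Ashgrove, Fernhollow, Briarlake, Greywater, Ironridge
Last habitat: Juniper with 121 animals

Round 1: Ashgrove=24 Briarlake=23 Fernhollow=17 Greywater=20 Hollowpine=19 Ironridge=8 Juniper=10 → close Hollowpine (overflow 14)
  19÷6 = 3 each, +1 to first 1
Round 2: Ashgrove=28 Briarlake=26 Fernhollow=20 Greywater=23 Ironridge=11 Juniper=13 → close Ashgrove (overflow 14)
  28÷5 = 5 each, +1 to first 3
Round 3: Briarlake=32 Fernhollow=26 Greywater=29 Ironridge=16 Juniper=18 → close Fernhollow (overflow 18)
  26÷4 = 6 each, +1 to first 2
Round 4: Briarlake=39 Greywater=36 Ironridge=22 Juniper=24 → close Briarlake (overflow 24)
  39÷3 = 13 each, +1 to first 0
Round 5: Greywater=49 Ironridge=35 Juniper=37 → close Greywater (overflow 36)
  49÷2 = 24 each, +1 to first 1
Round 6: Ironridge=60 Juniper=61 → close Ironridge (overflow 55)
  60÷1 = 60 each, +1 to first 0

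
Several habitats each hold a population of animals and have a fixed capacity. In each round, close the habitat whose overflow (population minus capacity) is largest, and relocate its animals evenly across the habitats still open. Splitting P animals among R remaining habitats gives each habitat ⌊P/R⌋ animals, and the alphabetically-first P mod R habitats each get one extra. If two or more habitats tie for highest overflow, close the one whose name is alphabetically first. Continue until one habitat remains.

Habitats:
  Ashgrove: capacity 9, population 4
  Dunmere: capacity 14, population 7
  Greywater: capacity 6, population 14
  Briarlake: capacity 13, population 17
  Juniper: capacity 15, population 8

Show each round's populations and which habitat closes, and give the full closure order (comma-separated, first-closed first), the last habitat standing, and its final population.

Round 1: Ashgrove=4 Briarlake=17 Dunmere=7 Greywater=14 Juniper=8 → close Greywater (overflow 8)
  14÷4 = 3 each, +1 to first 2
Round 2: Ashgrove=8 Briarlake=21 Dunmere=10 Juniper=11 → close Briarlake (overflow 8)
  21÷3 = 7 each, +1 to first 0
Round 3: Ashgrove=15 Dunmere=17 Juniper=18 → close Ashgrove (overflow 6)
  15÷2 = 7 each, +1 to first 1
Round 4: Dunmere=25 Juniper=25 → close Dunmere (overflow 11)
  25÷1 = 25 each, +1 to first 0

Closure order: Greywater, Briarlake, Ashgrove, Dunmere
Last habitat: Juniper with 50 animals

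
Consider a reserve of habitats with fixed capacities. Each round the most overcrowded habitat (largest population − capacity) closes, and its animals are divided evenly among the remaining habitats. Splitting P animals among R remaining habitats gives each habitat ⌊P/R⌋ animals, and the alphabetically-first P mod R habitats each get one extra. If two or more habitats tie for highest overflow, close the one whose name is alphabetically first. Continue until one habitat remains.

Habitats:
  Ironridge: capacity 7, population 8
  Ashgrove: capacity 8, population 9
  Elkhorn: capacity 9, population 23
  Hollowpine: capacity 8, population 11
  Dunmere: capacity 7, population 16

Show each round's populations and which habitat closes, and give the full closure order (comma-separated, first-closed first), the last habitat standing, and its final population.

Closure order: Elkhorn, Dunmere, Hollowpine, Ashgrove
Last habitat: Ironridge with 67 animals

Round 1: Ashgrove=9 Dunmere=16 Elkhorn=23 Hollowpine=11 Ironridge=8 → close Elkhorn (overflow 14)
  23÷4 = 5 each, +1 to first 3
Round 2: Ashgrove=15 Dunmere=22 Hollowpine=17 Ironridge=13 → close Dunmere (overflow 15)
  22÷3 = 7 each, +1 to first 1
Round 3: Ashgrove=23 Hollowpine=24 Ironridge=20 → close Hollowpine (overflow 16)
  24÷2 = 12 each, +1 to first 0
Round 4: Ashgrove=35 Ironridge=32 → close Ashgrove (overflow 27)
  35÷1 = 35 each, +1 to first 0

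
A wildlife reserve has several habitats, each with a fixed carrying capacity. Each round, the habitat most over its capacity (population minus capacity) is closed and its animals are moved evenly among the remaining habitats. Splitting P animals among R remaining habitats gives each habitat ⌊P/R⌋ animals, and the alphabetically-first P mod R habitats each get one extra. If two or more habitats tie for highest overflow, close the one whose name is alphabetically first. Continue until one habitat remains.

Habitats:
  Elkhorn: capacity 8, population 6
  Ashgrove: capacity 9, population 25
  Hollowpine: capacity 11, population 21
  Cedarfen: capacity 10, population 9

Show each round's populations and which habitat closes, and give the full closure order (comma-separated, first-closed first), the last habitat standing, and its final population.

Closure order: Ashgrove, Hollowpine, Cedarfen
Last habitat: Elkhorn with 61 animals

Round 1: Ashgrove=25 Cedarfen=9 Elkhorn=6 Hollowpine=21 → close Ashgrove (overflow 16)
  25÷3 = 8 each, +1 to first 1
Round 2: Cedarfen=18 Elkhorn=14 Hollowpine=29 → close Hollowpine (overflow 18)
  29÷2 = 14 each, +1 to first 1
Round 3: Cedarfen=33 Elkhorn=28 → close Cedarfen (overflow 23)
  33÷1 = 33 each, +1 to first 0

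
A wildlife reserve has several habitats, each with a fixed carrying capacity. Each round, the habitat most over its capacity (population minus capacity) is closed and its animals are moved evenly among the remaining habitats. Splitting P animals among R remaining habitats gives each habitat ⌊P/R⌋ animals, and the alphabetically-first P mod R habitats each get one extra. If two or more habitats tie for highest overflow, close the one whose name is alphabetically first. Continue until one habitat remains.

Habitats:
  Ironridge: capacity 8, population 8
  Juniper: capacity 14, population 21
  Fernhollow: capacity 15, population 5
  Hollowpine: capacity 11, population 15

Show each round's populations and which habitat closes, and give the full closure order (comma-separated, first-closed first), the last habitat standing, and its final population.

Round 1: Fernhollow=5 Hollowpine=15 Ironridge=8 Juniper=21 → close Juniper (overflow 7)
  21÷3 = 7 each, +1 to first 0
Round 2: Fernhollow=12 Hollowpine=22 Ironridge=15 → close Hollowpine (overflow 11)
  22÷2 = 11 each, +1 to first 0
Round 3: Fernhollow=23 Ironridge=26 → close Ironridge (overflow 18)
  26÷1 = 26 each, +1 to first 0

Closure order: Juniper, Hollowpine, Ironridge
Last habitat: Fernhollow with 49 animals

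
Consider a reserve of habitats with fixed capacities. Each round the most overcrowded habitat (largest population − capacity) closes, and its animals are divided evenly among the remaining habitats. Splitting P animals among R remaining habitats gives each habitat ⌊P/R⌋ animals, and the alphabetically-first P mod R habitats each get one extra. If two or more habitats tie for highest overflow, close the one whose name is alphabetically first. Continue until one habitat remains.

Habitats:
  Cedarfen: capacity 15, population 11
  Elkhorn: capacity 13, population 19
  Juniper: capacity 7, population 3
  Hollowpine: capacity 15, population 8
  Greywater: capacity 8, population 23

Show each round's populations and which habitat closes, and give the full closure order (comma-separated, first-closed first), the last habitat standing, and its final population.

Round 1: Cedarfen=11 Elkhorn=19 Greywater=23 Hollowpine=8 Juniper=3 → close Greywater (overflow 15)
  23÷4 = 5 each, +1 to first 3
Round 2: Cedarfen=17 Elkhorn=25 Hollowpine=14 Juniper=8 → close Elkhorn (overflow 12)
  25÷3 = 8 each, +1 to first 1
Round 3: Cedarfen=26 Hollowpine=22 Juniper=16 → close Cedarfen (overflow 11)
  26÷2 = 13 each, +1 to first 0
Round 4: Hollowpine=35 Juniper=29 → close Juniper (overflow 22)
  29÷1 = 29 each, +1 to first 0

Closure order: Greywater, Elkhorn, Cedarfen, Juniper
Last habitat: Hollowpine with 64 animals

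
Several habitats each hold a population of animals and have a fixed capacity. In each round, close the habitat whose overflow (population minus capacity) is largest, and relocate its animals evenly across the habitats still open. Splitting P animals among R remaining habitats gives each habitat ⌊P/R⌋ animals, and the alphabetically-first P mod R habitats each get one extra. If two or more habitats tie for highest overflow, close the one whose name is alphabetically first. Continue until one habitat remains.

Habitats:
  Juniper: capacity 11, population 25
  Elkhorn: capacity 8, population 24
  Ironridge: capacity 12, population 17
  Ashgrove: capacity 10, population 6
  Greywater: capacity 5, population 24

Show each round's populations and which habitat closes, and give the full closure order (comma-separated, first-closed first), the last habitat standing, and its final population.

Closure order: Greywater, Elkhorn, Juniper, Ironridge
Last habitat: Ashgrove with 96 animals

Round 1: Ashgrove=6 Elkhorn=24 Greywater=24 Ironridge=17 Juniper=25 → close Greywater (overflow 19)
  24÷4 = 6 each, +1 to first 0
Round 2: Ashgrove=12 Elkhorn=30 Ironridge=23 Juniper=31 → close Elkhorn (overflow 22)
  30÷3 = 10 each, +1 to first 0
Round 3: Ashgrove=22 Ironridge=33 Juniper=41 → close Juniper (overflow 30)
  41÷2 = 20 each, +1 to first 1
Round 4: Ashgrove=43 Ironridge=53 → close Ironridge (overflow 41)
  53÷1 = 53 each, +1 to first 0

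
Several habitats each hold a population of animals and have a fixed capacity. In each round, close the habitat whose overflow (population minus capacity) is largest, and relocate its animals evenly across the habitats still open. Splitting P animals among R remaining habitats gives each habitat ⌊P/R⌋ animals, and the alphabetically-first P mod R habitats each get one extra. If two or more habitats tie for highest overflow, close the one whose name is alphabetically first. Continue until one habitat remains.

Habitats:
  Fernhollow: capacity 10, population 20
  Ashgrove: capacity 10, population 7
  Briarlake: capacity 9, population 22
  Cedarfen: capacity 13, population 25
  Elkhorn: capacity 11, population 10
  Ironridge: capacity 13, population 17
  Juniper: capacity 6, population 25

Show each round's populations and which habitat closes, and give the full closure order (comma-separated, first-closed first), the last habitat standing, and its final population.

Round 1: Ashgrove=7 Briarlake=22 Cedarfen=25 Elkhorn=10 Fernhollow=20 Ironridge=17 Juniper=25 → close Juniper (overflow 19)
  25÷6 = 4 each, +1 to first 1
Round 2: Ashgrove=12 Briarlake=26 Cedarfen=29 Elkhorn=14 Fernhollow=24 Ironridge=21 → close Briarlake (overflow 17)
  26÷5 = 5 each, +1 to first 1
Round 3: Ashgrove=18 Cedarfen=34 Elkhorn=19 Fernhollow=29 Ironridge=26 → close Cedarfen (overflow 21)
  34÷4 = 8 each, +1 to first 2
Round 4: Ashgrove=27 Elkhorn=28 Fernhollow=37 Ironridge=34 → close Fernhollow (overflow 27)
  37÷3 = 12 each, +1 to first 1
Round 5: Ashgrove=40 Elkhorn=40 Ironridge=46 → close Ironridge (overflow 33)
  46÷2 = 23 each, +1 to first 0
Round 6: Ashgrove=63 Elkhorn=63 → close Ashgrove (overflow 53)
  63÷1 = 63 each, +1 to first 0

Closure order: Juniper, Briarlake, Cedarfen, Fernhollow, Ironridge, Ashgrove
Last habitat: Elkhorn with 126 animals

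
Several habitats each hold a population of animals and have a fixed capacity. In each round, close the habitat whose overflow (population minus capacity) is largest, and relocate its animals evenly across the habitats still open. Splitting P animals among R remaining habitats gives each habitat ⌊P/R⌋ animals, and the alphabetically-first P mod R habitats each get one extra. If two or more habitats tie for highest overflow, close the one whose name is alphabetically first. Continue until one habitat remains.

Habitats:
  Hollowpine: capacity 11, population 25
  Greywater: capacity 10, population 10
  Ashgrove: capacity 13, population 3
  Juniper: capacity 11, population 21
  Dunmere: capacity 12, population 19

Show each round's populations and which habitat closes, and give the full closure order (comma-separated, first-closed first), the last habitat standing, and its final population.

Closure order: Hollowpine, Juniper, Dunmere, Greywater
Last habitat: Ashgrove with 78 animals

Round 1: Ashgrove=3 Dunmere=19 Greywater=10 Hollowpine=25 Juniper=21 → close Hollowpine (overflow 14)
  25÷4 = 6 each, +1 to first 1
Round 2: Ashgrove=10 Dunmere=25 Greywater=16 Juniper=27 → close Juniper (overflow 16)
  27÷3 = 9 each, +1 to first 0
Round 3: Ashgrove=19 Dunmere=34 Greywater=25 → close Dunmere (overflow 22)
  34÷2 = 17 each, +1 to first 0
Round 4: Ashgrove=36 Greywater=42 → close Greywater (overflow 32)
  42÷1 = 42 each, +1 to first 0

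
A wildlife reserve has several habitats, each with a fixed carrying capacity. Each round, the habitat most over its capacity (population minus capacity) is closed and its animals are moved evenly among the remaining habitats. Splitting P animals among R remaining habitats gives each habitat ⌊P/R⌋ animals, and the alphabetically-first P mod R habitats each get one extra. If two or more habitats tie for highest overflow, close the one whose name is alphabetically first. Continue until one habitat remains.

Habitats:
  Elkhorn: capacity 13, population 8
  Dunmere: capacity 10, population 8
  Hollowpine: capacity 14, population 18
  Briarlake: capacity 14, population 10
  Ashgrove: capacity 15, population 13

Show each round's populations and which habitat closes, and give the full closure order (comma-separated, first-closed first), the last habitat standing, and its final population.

Closure order: Hollowpine, Ashgrove, Dunmere, Briarlake
Last habitat: Elkhorn with 57 animals

Round 1: Ashgrove=13 Briarlake=10 Dunmere=8 Elkhorn=8 Hollowpine=18 → close Hollowpine (overflow 4)
  18÷4 = 4 each, +1 to first 2
Round 2: Ashgrove=18 Briarlake=15 Dunmere=12 Elkhorn=12 → close Ashgrove (overflow 3)
  18÷3 = 6 each, +1 to first 0
Round 3: Briarlake=21 Dunmere=18 Elkhorn=18 → close Dunmere (overflow 8)
  18÷2 = 9 each, +1 to first 0
Round 4: Briarlake=30 Elkhorn=27 → close Briarlake (overflow 16)
  30÷1 = 30 each, +1 to first 0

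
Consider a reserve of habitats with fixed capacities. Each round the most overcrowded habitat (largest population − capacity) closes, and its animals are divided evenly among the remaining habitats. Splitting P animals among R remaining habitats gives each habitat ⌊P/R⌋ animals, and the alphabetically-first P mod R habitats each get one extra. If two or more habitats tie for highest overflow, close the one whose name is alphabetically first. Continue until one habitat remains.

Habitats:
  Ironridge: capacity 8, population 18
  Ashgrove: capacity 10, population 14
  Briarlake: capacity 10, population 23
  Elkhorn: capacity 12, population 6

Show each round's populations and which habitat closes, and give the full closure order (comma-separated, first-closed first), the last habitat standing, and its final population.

Round 1: Ashgrove=14 Briarlake=23 Elkhorn=6 Ironridge=18 → close Briarlake (overflow 13)
  23÷3 = 7 each, +1 to first 2
Round 2: Ashgrove=22 Elkhorn=14 Ironridge=25 → close Ironridge (overflow 17)
  25÷2 = 12 each, +1 to first 1
Round 3: Ashgrove=35 Elkhorn=26 → close Ashgrove (overflow 25)
  35÷1 = 35 each, +1 to first 0

Closure order: Briarlake, Ironridge, Ashgrove
Last habitat: Elkhorn with 61 animals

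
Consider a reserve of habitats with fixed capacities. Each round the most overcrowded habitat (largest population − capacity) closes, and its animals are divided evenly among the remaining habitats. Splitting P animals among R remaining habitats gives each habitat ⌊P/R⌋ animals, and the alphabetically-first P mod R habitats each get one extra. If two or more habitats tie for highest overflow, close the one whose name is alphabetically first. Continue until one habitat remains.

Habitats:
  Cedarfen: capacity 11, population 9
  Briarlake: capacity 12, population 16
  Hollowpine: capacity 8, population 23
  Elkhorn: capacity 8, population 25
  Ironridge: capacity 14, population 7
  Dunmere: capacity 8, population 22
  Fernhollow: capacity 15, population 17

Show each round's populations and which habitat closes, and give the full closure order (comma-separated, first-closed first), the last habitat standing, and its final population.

Round 1: Briarlake=16 Cedarfen=9 Dunmere=22 Elkhorn=25 Fernhollow=17 Hollowpine=23 Ironridge=7 → close Elkhorn (overflow 17)
  25÷6 = 4 each, +1 to first 1
Round 2: Briarlake=21 Cedarfen=13 Dunmere=26 Fernhollow=21 Hollowpine=27 Ironridge=11 → close Hollowpine (overflow 19)
  27÷5 = 5 each, +1 to first 2
Round 3: Briarlake=27 Cedarfen=19 Dunmere=31 Fernhollow=26 Ironridge=16 → close Dunmere (overflow 23)
  31÷4 = 7 each, +1 to first 3
Round 4: Briarlake=35 Cedarfen=27 Fernhollow=34 Ironridge=23 → close Briarlake (overflow 23)
  35÷3 = 11 each, +1 to first 2
Round 5: Cedarfen=39 Fernhollow=46 Ironridge=34 → close Fernhollow (overflow 31)
  46÷2 = 23 each, +1 to first 0
Round 6: Cedarfen=62 Ironridge=57 → close Cedarfen (overflow 51)
  62÷1 = 62 each, +1 to first 0

Closure order: Elkhorn, Hollowpine, Dunmere, Briarlake, Fernhollow, Cedarfen
Last habitat: Ironridge with 119 animals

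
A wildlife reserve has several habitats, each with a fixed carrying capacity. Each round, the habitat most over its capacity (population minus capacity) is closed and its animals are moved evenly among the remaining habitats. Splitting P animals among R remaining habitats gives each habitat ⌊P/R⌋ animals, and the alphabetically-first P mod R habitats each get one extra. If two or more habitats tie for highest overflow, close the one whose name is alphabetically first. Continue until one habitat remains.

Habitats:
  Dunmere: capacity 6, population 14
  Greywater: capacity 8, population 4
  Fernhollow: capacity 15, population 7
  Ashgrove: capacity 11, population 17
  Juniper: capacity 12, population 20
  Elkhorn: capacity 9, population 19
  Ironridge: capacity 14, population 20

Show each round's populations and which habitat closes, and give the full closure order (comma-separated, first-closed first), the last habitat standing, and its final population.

Round 1: Ashgrove=17 Dunmere=14 Elkhorn=19 Fernhollow=7 Greywater=4 Ironridge=20 Juniper=20 → close Elkhorn (overflow 10)
  19÷6 = 3 each, +1 to first 1
Round 2: Ashgrove=21 Dunmere=17 Fernhollow=10 Greywater=7 Ironridge=23 Juniper=23 → close Dunmere (overflow 11)
  17÷5 = 3 each, +1 to first 2
Round 3: Ashgrove=25 Fernhollow=14 Greywater=10 Ironridge=26 Juniper=26 → close Ashgrove (overflow 14)
  25÷4 = 6 each, +1 to first 1
Round 4: Fernhollow=21 Greywater=16 Ironridge=32 Juniper=32 → close Juniper (overflow 20)
  32÷3 = 10 each, +1 to first 2
Round 5: Fernhollow=32 Greywater=27 Ironridge=42 → close Ironridge (overflow 28)
  42÷2 = 21 each, +1 to first 0
Round 6: Fernhollow=53 Greywater=48 → close Greywater (overflow 40)
  48÷1 = 48 each, +1 to first 0

Closure order: Elkhorn, Dunmere, Ashgrove, Juniper, Ironridge, Greywater
Last habitat: Fernhollow with 101 animals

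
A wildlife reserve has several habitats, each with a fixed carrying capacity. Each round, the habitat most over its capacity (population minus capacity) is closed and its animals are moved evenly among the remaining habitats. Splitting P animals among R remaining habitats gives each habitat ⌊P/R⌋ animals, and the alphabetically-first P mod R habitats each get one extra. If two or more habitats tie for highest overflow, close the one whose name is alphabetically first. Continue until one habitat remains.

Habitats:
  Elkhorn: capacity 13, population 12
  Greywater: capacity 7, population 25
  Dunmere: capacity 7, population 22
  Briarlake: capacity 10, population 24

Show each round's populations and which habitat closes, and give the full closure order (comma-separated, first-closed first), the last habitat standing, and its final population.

Round 1: Briarlake=24 Dunmere=22 Elkhorn=12 Greywater=25 → close Greywater (overflow 18)
  25÷3 = 8 each, +1 to first 1
Round 2: Briarlake=33 Dunmere=30 Elkhorn=20 → close Briarlake (overflow 23)
  33÷2 = 16 each, +1 to first 1
Round 3: Dunmere=47 Elkhorn=36 → close Dunmere (overflow 40)
  47÷1 = 47 each, +1 to first 0

Closure order: Greywater, Briarlake, Dunmere
Last habitat: Elkhorn with 83 animals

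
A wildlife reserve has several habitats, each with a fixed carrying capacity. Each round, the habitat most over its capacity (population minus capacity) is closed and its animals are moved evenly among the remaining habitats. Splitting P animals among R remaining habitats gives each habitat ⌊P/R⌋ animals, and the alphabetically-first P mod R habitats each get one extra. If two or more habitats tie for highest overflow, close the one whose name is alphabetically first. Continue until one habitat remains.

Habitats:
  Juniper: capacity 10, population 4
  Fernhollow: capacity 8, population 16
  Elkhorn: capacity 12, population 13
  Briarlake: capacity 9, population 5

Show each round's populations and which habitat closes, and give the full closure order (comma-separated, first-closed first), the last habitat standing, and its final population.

Closure order: Fernhollow, Elkhorn, Briarlake
Last habitat: Juniper with 38 animals

Round 1: Briarlake=5 Elkhorn=13 Fernhollow=16 Juniper=4 → close Fernhollow (overflow 8)
  16÷3 = 5 each, +1 to first 1
Round 2: Briarlake=11 Elkhorn=18 Juniper=9 → close Elkhorn (overflow 6)
  18÷2 = 9 each, +1 to first 0
Round 3: Briarlake=20 Juniper=18 → close Briarlake (overflow 11)
  20÷1 = 20 each, +1 to first 0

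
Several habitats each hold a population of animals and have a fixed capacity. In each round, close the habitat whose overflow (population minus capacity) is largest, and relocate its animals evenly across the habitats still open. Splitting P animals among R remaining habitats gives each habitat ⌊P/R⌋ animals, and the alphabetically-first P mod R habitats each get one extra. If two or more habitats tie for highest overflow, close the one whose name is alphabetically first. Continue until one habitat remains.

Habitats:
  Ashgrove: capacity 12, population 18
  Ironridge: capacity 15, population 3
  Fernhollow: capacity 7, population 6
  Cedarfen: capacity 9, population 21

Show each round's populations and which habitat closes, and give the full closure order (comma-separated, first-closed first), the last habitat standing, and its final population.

Round 1: Ashgrove=18 Cedarfen=21 Fernhollow=6 Ironridge=3 → close Cedarfen (overflow 12)
  21÷3 = 7 each, +1 to first 0
Round 2: Ashgrove=25 Fernhollow=13 Ironridge=10 → close Ashgrove (overflow 13)
  25÷2 = 12 each, +1 to first 1
Round 3: Fernhollow=26 Ironridge=22 → close Fernhollow (overflow 19)
  26÷1 = 26 each, +1 to first 0

Closure order: Cedarfen, Ashgrove, Fernhollow
Last habitat: Ironridge with 48 animals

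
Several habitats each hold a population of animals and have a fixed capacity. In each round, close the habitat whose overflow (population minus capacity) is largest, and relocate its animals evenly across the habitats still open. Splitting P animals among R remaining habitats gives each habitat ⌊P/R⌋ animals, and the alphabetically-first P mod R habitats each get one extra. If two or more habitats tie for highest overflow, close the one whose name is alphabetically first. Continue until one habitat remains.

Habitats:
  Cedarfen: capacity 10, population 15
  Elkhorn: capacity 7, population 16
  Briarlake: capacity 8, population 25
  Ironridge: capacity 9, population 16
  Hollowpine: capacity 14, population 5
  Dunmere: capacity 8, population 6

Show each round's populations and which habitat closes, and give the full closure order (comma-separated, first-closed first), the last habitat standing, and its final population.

Closure order: Briarlake, Elkhorn, Ironridge, Cedarfen, Dunmere
Last habitat: Hollowpine with 83 animals

Round 1: Briarlake=25 Cedarfen=15 Dunmere=6 Elkhorn=16 Hollowpine=5 Ironridge=16 → close Briarlake (overflow 17)
  25÷5 = 5 each, +1 to first 0
Round 2: Cedarfen=20 Dunmere=11 Elkhorn=21 Hollowpine=10 Ironridge=21 → close Elkhorn (overflow 14)
  21÷4 = 5 each, +1 to first 1
Round 3: Cedarfen=26 Dunmere=16 Hollowpine=15 Ironridge=26 → close Ironridge (overflow 17)
  26÷3 = 8 each, +1 to first 2
Round 4: Cedarfen=35 Dunmere=25 Hollowpine=23 → close Cedarfen (overflow 25)
  35÷2 = 17 each, +1 to first 1
Round 5: Dunmere=43 Hollowpine=40 → close Dunmere (overflow 35)
  43÷1 = 43 each, +1 to first 0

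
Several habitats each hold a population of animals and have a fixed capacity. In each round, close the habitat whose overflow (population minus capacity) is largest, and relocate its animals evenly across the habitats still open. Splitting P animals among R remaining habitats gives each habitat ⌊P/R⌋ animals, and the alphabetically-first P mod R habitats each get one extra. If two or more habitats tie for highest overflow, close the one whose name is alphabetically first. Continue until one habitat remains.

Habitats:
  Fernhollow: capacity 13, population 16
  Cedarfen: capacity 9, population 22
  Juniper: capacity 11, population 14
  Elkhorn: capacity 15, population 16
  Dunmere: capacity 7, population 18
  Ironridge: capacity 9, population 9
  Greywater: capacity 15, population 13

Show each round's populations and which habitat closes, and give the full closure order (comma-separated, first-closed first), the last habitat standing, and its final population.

Closure order: Cedarfen, Dunmere, Fernhollow, Elkhorn, Juniper, Greywater
Last habitat: Ironridge with 108 animals

Round 1: Cedarfen=22 Dunmere=18 Elkhorn=16 Fernhollow=16 Greywater=13 Ironridge=9 Juniper=14 → close Cedarfen (overflow 13)
  22÷6 = 3 each, +1 to first 4
Round 2: Dunmere=22 Elkhorn=20 Fernhollow=20 Greywater=17 Ironridge=12 Juniper=17 → close Dunmere (overflow 15)
  22÷5 = 4 each, +1 to first 2
Round 3: Elkhorn=25 Fernhollow=25 Greywater=21 Ironridge=16 Juniper=21 → close Fernhollow (overflow 12)
  25÷4 = 6 each, +1 to first 1
Round 4: Elkhorn=32 Greywater=27 Ironridge=22 Juniper=27 → close Elkhorn (overflow 17)
  32÷3 = 10 each, +1 to first 2
Round 5: Greywater=38 Ironridge=33 Juniper=37 → close Juniper (overflow 26)
  37÷2 = 18 each, +1 to first 1
Round 6: Greywater=57 Ironridge=51 → close Greywater (overflow 42)
  57÷1 = 57 each, +1 to first 0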